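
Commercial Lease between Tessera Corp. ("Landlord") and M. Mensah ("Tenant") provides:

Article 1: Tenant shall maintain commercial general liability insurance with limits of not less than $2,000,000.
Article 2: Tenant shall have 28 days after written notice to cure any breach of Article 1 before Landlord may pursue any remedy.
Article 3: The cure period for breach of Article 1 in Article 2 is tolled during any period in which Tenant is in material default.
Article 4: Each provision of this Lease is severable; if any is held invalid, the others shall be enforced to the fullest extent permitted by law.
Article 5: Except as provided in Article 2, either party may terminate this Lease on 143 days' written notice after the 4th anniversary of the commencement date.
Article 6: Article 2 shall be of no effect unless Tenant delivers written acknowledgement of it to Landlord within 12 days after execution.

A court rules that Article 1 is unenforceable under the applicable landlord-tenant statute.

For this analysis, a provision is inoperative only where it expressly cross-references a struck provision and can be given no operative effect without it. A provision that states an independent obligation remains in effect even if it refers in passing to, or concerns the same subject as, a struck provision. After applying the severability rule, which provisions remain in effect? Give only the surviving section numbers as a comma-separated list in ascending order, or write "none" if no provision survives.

4, 5

Article 1 is struck. The only function of Article 2 is the cure period for breach of Article 1, so it cannot stand once Article 1 is removed. Article 3 has no operative effect of its own apart from Article 2 and is therefore inoperative. The only function of Article 6 is the acknowledgement condition for Article 2, so it cannot stand once Article 2 is removed. Article 5 mentions Article 2 but its own obligation stands independently of Article 2, so Article 5 is not affected. Under the severability clause in Article 4, the remaining provisions continue in force. Article 4 and Article 5 remain in effect.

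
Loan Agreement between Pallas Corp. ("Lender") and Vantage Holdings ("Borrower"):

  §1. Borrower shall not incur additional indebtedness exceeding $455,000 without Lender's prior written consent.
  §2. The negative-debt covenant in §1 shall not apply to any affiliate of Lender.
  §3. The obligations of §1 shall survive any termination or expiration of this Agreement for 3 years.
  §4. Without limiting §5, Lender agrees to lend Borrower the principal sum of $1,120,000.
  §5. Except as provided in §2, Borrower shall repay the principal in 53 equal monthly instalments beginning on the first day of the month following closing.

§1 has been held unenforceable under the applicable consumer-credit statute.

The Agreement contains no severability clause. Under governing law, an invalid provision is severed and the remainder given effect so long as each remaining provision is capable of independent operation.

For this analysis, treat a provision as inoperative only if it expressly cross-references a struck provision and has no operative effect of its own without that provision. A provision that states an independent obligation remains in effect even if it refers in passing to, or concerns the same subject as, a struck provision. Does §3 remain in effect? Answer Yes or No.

§1 is struck. §2 operates only by reference to §1, so it falls with §1. §3 has no operative effect of its own apart from §1 and is therefore inoperative. §5 mentions §2 but its own obligation stands independently of §2, so §5 is not affected. Under the stated default rule, only provisions that cannot operate independently fall away; the rest are enforced. That leaves §4 and §5 in effect. §3 is among the inoperative provisions, so the answer is no.

No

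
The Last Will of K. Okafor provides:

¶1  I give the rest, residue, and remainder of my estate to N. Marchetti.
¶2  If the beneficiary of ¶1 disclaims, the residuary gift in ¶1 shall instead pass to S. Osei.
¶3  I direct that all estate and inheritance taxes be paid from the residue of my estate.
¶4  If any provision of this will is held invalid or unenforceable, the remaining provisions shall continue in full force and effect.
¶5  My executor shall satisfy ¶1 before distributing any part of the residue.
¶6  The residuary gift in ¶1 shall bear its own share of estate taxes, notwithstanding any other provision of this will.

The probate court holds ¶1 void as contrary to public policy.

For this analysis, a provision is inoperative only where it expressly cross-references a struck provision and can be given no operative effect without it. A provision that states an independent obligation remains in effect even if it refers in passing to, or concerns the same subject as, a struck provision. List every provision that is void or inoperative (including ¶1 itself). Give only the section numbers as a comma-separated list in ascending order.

1, 2, 5, 6

¶1 is struck. ¶2 merely fixes the alternative disposition for ¶1; with ¶1 gone it has nothing to operate on and falls away. ¶5 operates only by reference to ¶1, so it falls with ¶1. ¶6 has no operative effect of its own apart from ¶1 and is therefore inoperative. Under the severability clause in ¶4, the remaining provisions continue in force. The provisions still in force are ¶3 and ¶4.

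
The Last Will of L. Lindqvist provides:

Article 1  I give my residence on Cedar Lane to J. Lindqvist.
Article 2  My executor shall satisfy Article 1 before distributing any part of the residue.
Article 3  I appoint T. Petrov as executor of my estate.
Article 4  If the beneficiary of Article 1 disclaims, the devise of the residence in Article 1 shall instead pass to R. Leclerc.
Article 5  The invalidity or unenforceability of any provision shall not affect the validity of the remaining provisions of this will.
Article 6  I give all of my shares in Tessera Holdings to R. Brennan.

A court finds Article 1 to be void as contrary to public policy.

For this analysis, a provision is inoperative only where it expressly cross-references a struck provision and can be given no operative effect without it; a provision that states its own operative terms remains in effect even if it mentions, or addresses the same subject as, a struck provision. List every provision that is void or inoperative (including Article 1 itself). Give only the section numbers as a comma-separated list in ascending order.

1, 2, 4

Article 1 is struck. Article 2 has no operative effect of its own apart from Article 1 and is therefore inoperative. Article 4 merely fixes the alternative disposition for Article 1; with Article 1 gone it has nothing to operate on and falls away. Article 5 is a severability clause and preserves every provision that can still be given independent effect. That leaves Article 3, Article 5, and Article 6 in effect.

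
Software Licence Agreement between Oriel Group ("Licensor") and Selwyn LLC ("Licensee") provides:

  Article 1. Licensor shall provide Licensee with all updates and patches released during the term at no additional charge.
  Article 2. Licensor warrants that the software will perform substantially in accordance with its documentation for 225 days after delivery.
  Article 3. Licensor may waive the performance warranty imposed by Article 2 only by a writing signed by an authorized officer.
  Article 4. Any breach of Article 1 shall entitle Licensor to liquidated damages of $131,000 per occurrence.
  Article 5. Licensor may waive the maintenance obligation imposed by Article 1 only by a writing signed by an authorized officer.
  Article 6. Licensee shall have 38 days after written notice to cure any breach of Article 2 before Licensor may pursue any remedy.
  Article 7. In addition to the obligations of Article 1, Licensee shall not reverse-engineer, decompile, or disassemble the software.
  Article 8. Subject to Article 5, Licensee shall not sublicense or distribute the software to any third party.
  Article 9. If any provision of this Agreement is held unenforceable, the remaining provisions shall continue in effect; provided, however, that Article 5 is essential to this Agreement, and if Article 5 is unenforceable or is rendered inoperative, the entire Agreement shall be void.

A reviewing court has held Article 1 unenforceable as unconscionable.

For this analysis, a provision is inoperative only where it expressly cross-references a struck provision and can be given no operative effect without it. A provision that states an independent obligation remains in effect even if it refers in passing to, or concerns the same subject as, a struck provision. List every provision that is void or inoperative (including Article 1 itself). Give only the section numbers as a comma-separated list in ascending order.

Article 1 is struck. The whole of Article 4 is the liquidated-damages amount, defined by reference to Article 1, so Article 4 cannot stand once Article 1 is removed. Article 5 operates only by reference to Article 1, so it falls with Article 1. Article 9 makes Article 5 an essential term, and Article 5 has been rendered inoperative by the cascade; under Article 9, the entire Agreement is therefore void. No provision of the Agreement survives.

1, 2, 3, 4, 5, 6, 7, 8, 9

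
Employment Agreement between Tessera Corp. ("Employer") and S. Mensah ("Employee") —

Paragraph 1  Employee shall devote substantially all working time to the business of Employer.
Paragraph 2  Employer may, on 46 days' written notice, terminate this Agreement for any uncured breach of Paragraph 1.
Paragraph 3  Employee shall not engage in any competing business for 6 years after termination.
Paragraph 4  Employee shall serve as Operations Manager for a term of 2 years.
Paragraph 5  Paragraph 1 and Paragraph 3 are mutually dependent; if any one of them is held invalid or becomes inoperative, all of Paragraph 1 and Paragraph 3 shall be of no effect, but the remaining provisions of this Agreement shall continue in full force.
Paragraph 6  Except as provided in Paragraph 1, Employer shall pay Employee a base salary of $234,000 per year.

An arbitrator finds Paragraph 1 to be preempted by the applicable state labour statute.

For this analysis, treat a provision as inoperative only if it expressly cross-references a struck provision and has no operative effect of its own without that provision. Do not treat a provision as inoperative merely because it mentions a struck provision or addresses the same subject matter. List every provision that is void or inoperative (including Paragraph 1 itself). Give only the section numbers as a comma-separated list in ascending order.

1, 2, 3

Paragraph 1 is struck. Paragraph 2 operates only by reference to Paragraph 1, so it falls with Paragraph 1. Paragraph 6 mentions Paragraph 1 but its own obligation stands independently of Paragraph 1, so Paragraph 6 is not affected. Paragraph 5 declares Paragraph 1 and Paragraph 3 mutually dependent; since one of them has fallen, all of them are of no effect. That brings down Paragraph 3 as well. The remainder continues in force under Paragraph 5. Paragraph 4, Paragraph 5, and Paragraph 6 remain in effect.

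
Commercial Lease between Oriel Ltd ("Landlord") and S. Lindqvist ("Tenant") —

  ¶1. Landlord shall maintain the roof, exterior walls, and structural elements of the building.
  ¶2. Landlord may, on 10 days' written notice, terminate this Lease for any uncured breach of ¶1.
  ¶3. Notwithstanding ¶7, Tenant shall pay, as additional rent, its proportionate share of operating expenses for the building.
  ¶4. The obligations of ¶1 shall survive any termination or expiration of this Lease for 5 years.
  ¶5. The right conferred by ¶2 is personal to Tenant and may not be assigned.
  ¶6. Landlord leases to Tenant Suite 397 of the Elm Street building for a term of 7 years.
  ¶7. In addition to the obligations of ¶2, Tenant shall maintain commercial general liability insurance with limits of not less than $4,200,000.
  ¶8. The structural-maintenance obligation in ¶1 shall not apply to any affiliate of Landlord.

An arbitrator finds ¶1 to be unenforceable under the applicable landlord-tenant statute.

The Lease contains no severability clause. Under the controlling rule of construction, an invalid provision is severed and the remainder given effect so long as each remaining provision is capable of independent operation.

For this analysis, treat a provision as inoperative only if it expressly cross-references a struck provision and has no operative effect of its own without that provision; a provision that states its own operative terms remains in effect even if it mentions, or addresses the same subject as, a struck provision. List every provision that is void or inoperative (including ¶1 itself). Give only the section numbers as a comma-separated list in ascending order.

1, 2, 4, 5, 8

¶1 is struck. ¶2 has no operative effect of its own apart from ¶1 and is therefore inoperative. ¶4 has no operative effect of its own apart from ¶1 and is therefore inoperative. ¶8 has no operative effect of its own apart from ¶1 and is therefore inoperative. ¶5 operates only by reference to ¶2, so it falls with ¶2. ¶7 mentions ¶2 but its own obligation stands independently of ¶2, so ¶7 is not affected. Under the stated default rule, only provisions that cannot operate independently fall away; the rest are enforced. The provisions still in force are ¶3, ¶6, and ¶7.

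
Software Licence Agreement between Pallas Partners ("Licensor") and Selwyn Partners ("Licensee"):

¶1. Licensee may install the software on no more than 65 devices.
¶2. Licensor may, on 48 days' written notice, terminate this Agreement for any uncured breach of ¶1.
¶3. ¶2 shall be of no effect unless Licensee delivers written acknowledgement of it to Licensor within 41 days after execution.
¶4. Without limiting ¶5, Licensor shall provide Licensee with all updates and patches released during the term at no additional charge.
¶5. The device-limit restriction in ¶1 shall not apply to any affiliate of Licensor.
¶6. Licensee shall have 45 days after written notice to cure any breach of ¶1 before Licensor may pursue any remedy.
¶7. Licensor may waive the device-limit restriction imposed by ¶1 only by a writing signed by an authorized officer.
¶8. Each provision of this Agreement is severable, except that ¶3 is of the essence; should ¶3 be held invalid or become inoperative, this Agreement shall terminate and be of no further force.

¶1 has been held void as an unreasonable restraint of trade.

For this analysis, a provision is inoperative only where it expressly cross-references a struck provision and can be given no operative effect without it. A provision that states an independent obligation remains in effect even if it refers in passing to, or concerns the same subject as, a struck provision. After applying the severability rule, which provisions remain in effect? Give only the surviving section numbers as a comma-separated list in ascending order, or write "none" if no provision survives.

none

¶1 is struck. The only function of ¶2 is the termination right for breach of ¶1, so it cannot stand once ¶1 is removed. ¶5 does nothing except set the carve-out from the device-limit restriction by reference to ¶1; with ¶1 gone it has no independent effect and is inoperative. ¶6 merely fixes the cure period for breach of ¶1; with ¶1 gone it has nothing to operate on and falls away. The only function of ¶7 is the waiver condition for ¶1, so it cannot stand once ¶1 is removed. ¶3 has no operative effect of its own apart from ¶2 and is therefore inoperative. ¶8 makes ¶3 an essential term, and ¶3 has been rendered inoperative by the cascade; under ¶8, the entire Agreement is therefore void. No provision of the Agreement survives.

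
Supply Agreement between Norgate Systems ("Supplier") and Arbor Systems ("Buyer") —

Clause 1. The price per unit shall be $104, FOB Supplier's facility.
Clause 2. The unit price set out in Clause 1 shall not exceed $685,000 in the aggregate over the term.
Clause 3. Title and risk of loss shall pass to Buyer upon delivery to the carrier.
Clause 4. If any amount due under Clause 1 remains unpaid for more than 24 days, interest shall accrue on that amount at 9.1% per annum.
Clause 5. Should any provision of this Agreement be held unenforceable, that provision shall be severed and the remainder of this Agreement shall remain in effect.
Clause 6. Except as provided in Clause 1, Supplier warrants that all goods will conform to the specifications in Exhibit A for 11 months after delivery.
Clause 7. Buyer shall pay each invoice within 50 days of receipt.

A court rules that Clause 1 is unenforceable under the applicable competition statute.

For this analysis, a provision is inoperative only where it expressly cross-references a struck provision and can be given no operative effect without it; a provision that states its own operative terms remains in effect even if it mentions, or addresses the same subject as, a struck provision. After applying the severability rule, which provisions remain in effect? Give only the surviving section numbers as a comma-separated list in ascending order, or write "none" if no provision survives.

3, 5, 6, 7

Clause 1 is struck. Clause 2 operates only by reference to Clause 1, so it falls with Clause 1. Clause 4 does nothing except set the default interest on the unit price by reference to Clause 1; with Clause 1 gone it has no independent effect and is inoperative. Clause 6 mentions Clause 1 but its own obligation stands independently of Clause 1, so Clause 6 is not affected. Under the severability clause in Clause 5, the remaining provisions continue in force. That leaves Clause 3, Clause 5, Clause 6, and Clause 7 in effect.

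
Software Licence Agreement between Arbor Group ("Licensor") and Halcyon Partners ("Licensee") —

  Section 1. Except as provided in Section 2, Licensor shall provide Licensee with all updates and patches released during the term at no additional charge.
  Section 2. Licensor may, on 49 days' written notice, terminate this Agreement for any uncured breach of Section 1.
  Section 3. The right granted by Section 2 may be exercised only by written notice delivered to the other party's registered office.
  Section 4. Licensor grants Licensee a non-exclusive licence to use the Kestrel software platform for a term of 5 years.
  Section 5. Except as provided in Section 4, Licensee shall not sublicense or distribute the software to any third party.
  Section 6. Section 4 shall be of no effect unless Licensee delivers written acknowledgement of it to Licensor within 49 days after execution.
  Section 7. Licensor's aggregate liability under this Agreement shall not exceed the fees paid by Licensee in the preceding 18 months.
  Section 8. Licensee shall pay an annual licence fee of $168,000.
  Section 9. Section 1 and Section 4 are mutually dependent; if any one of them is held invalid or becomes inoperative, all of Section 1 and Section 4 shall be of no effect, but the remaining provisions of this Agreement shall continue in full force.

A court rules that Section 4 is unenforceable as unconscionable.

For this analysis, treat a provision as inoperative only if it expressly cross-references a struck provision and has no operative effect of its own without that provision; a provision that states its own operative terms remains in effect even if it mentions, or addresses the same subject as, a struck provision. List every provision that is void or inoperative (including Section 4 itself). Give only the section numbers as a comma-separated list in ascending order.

1, 2, 3, 4, 6

Section 4 is struck. The only function of Section 6 is the acknowledgement condition for Section 4, so it cannot stand once Section 4 is removed. Although Section 5 refers to Section 4, its operative terms do not depend on Section 4, so it remains in effect. Section 9 declares Section 1 and Section 4 mutually dependent; since one of them has fallen, all of them are of no effect. That brings down Section 1 as well. Section 2 and Section 3 in turn depend solely on a provision now struck and likewise fall. The remainder continues in force under Section 9. Section 5, Section 7, Section 8, and Section 9 remain in effect.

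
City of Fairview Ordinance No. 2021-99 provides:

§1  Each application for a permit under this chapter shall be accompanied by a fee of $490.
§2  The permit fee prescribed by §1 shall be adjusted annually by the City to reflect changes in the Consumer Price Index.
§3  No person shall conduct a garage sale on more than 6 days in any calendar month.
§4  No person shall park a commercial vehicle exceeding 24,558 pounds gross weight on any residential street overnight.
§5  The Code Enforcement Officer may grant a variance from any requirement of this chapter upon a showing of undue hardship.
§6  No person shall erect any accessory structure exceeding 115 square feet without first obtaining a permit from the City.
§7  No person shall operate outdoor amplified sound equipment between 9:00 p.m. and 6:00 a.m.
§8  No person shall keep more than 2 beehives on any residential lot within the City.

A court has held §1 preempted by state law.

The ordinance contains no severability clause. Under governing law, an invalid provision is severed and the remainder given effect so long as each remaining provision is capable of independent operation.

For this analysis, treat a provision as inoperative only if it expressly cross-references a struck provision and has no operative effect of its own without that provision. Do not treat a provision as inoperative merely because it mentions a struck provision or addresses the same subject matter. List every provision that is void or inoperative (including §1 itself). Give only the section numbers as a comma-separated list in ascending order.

§1 is struck. §2 operates only by reference to §1, so it falls with §1. With no severability clause, the stated default rule severs what cannot stand and enforces each remaining provision that can operate on its own. §3, §4, §5, §6, §7, and §8 remain in effect.

1, 2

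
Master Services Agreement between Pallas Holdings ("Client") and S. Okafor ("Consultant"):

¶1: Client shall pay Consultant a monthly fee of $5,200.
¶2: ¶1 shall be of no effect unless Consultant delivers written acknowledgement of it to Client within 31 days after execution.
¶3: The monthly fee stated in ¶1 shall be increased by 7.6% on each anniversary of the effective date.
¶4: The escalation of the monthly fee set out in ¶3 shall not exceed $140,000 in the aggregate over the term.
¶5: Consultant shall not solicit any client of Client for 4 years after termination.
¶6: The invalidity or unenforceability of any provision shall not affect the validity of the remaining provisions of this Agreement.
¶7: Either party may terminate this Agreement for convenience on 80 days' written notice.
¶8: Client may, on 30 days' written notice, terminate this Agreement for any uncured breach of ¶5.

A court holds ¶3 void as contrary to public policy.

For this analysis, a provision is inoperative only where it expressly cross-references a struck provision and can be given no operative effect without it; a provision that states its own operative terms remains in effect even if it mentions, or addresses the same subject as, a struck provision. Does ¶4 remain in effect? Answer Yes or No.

¶3 is struck. ¶4 has no operative effect of its own apart from ¶3 and is therefore inoperative. ¶6 is a severability clause and preserves every provision that can still be given independent effect. ¶1, ¶2, ¶5, ¶6, ¶7, and ¶8 remain in effect. ¶4 is among the inoperative provisions, so the answer is no.

No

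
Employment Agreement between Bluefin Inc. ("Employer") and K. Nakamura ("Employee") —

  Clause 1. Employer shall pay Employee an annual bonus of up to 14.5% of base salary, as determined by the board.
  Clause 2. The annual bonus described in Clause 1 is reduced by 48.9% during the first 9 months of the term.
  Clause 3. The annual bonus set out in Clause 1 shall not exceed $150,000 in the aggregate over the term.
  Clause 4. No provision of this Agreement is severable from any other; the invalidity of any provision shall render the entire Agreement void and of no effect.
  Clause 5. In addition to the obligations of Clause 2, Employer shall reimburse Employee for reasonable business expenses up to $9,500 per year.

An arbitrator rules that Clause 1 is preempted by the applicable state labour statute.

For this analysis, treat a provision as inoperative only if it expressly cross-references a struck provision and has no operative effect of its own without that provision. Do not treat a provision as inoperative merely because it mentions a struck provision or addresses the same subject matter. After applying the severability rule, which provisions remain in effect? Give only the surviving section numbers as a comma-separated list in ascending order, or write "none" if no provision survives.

none

Clause 1 is struck. Clause 2 does nothing except set the introductory reduction to the annual bonus by reference to Clause 1; with Clause 1 gone it has no independent effect and is inoperative. Clause 3 does nothing except set the aggregate cap on the annual bonus by reference to Clause 1; with Clause 1 gone it has no independent effect and is inoperative. Clause 4 provides that the Agreement is not severable, so the invalidity of any one provision voids the entire Agreement. No provision of the Agreement survives.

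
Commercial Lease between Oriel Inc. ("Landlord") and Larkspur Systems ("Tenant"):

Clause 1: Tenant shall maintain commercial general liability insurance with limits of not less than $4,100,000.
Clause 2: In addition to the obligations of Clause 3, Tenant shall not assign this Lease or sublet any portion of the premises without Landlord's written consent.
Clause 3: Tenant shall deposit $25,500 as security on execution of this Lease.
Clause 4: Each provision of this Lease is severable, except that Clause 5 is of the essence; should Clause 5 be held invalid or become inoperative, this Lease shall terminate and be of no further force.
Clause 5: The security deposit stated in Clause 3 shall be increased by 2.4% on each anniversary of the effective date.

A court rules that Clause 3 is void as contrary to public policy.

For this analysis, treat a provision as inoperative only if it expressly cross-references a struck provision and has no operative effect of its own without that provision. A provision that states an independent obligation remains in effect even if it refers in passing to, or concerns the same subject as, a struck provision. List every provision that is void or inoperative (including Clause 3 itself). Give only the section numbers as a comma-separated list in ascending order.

Clause 3 is struck. Clause 5 does nothing except set the escalation of the security deposit by reference to Clause 3; with Clause 3 gone it has no independent effect and is inoperative. Clause 4 makes Clause 5 an essential term, and Clause 5 has been rendered inoperative by the cascade; under Clause 4, the entire Lease is therefore void. No provision of the Lease survives.

1, 2, 3, 4, 5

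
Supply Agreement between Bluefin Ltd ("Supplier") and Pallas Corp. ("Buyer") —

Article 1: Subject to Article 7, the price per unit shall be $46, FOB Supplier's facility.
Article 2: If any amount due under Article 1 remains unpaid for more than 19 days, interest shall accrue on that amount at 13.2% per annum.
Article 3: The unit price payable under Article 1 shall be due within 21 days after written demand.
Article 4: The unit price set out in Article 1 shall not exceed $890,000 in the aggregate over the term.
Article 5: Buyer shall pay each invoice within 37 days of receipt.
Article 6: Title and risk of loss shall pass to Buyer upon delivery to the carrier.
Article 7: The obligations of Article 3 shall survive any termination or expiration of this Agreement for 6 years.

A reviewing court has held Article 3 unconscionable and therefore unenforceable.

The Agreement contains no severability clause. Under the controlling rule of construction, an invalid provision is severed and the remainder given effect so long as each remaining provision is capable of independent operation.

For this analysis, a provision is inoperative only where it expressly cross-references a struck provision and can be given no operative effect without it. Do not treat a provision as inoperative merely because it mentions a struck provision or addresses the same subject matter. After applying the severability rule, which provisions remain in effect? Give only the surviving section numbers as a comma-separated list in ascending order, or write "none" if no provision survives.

1, 2, 4, 5, 6

Article 3 is struck. The only function of Article 7 is the survival period for Article 3, so it cannot stand once Article 3 is removed. Although Article 1 refers to Article 7, its operative terms do not depend on Article 7, so it remains in effect. With no severability clause, the stated default rule severs what cannot stand and enforces each remaining provision that can operate on its own. Article 1, Article 2, Article 4, Article 5, and Article 6 remain in effect.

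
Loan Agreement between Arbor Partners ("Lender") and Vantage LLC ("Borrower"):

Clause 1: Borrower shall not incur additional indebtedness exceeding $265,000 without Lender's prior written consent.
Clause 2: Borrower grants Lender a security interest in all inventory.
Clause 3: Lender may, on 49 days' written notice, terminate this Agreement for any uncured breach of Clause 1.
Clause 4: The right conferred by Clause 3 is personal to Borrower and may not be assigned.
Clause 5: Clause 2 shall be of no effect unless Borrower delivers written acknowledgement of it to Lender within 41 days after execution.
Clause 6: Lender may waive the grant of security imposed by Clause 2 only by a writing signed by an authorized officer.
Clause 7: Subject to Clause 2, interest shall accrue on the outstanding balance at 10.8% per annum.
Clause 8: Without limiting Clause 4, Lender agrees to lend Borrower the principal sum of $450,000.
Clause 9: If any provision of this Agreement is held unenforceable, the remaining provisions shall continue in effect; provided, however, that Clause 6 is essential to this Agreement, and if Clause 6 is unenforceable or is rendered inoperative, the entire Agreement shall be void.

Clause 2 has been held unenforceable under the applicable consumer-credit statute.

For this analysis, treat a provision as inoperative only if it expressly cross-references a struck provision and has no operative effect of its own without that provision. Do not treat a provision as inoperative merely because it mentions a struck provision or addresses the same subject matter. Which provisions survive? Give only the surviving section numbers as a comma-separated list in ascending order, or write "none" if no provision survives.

none

Clause 2 is struck. Clause 5 merely fixes the acknowledgement condition for Clause 2; with Clause 2 gone it has nothing to operate on and falls away. Clause 6 operates only by reference to Clause 2, so it falls with Clause 2. Clause 9 makes Clause 6 an essential term, and Clause 6 has been rendered inoperative by the cascade; under Clause 9, the entire Agreement is therefore void. No provision of the Agreement survives.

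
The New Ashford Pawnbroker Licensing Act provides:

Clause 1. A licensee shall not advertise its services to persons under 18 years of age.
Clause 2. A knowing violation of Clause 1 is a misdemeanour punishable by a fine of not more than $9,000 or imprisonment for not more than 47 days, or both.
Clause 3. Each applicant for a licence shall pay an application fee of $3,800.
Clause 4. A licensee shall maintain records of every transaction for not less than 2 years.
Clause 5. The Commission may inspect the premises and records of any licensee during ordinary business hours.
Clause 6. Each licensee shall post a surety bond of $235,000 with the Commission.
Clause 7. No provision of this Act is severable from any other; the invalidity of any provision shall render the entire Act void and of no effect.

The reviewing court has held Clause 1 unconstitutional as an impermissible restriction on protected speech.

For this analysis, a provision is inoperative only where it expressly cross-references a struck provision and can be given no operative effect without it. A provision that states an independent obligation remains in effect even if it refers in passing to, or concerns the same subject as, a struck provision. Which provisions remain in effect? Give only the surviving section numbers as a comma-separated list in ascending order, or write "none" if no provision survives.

none

Clause 1 is struck. Clause 2 operates only by reference to Clause 1, so it falls with Clause 1. Clause 7 provides that the Act is not severable, so the invalidity of any one provision voids the entire Act. No provision of the Act survives.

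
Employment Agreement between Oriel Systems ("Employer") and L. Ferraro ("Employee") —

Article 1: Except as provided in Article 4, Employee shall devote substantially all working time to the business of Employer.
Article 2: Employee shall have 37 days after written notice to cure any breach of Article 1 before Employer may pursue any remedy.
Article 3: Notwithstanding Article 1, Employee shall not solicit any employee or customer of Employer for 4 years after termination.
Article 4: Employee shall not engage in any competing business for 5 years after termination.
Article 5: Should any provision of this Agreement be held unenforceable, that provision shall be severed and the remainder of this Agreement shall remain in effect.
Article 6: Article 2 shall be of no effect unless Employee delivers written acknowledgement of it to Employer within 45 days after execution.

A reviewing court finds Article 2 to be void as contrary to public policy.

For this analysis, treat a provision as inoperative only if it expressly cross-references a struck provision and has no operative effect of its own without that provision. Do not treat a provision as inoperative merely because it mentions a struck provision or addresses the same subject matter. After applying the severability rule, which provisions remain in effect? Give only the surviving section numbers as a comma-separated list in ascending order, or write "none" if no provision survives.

Article 2 is struck. Article 6 operates only by reference to Article 2, so it falls with Article 2. Under the severability clause in Article 5, the remaining provisions continue in force. The provisions still in force are Article 1, Article 3, Article 4, and Article 5.

1, 3, 4, 5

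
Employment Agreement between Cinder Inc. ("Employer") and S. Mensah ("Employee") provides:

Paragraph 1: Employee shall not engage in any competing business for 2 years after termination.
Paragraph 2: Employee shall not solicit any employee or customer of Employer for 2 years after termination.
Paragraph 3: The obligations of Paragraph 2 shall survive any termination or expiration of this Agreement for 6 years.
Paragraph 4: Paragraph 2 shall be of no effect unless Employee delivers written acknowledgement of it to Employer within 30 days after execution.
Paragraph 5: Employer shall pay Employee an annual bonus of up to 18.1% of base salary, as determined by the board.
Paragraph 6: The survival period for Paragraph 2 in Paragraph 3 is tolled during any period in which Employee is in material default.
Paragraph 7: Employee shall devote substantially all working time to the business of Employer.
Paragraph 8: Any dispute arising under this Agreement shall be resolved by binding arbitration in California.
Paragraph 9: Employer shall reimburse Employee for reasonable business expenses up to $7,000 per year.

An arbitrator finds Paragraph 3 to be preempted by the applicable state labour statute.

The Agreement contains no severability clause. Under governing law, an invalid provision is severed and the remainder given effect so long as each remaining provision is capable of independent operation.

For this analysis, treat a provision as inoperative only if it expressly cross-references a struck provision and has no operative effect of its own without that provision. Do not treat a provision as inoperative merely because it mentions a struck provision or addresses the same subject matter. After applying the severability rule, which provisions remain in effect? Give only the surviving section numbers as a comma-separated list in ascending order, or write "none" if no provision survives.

Paragraph 3 is struck. Paragraph 6 operates only by reference to Paragraph 3, so it falls with Paragraph 3. With no severability clause, the stated default rule severs what cannot stand and enforces each remaining provision that can operate on its own. The provisions still in force are Paragraph 1, Paragraph 2, Paragraph 4, Paragraph 5, Paragraph 7, Paragraph 8, and Paragraph 9.

1, 2, 4, 5, 7, 8, 9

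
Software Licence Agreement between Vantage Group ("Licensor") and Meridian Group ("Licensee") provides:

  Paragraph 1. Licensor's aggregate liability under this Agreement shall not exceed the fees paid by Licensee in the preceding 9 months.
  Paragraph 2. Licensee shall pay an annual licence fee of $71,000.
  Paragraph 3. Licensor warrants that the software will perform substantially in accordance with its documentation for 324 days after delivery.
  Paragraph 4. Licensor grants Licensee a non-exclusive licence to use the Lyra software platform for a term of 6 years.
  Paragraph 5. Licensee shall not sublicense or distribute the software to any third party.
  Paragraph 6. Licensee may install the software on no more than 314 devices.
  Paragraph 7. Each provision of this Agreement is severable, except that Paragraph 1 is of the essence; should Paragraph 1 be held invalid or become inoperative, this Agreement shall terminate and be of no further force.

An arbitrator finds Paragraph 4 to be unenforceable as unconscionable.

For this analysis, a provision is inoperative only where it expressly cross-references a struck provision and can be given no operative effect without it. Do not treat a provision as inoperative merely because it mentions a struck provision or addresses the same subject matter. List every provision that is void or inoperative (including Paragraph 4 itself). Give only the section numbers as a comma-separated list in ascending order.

4

Paragraph 4 is struck. Nothing else in the Agreement is defined by reference to Paragraph 4. Paragraph 7 makes Paragraph 1 an essential term, but Paragraph 1 is unaffected, so the severability proviso in Paragraph 7 preserves the remaining provisions. The provisions still in force are Paragraph 1, Paragraph 2, Paragraph 3, Paragraph 5, Paragraph 6, and Paragraph 7.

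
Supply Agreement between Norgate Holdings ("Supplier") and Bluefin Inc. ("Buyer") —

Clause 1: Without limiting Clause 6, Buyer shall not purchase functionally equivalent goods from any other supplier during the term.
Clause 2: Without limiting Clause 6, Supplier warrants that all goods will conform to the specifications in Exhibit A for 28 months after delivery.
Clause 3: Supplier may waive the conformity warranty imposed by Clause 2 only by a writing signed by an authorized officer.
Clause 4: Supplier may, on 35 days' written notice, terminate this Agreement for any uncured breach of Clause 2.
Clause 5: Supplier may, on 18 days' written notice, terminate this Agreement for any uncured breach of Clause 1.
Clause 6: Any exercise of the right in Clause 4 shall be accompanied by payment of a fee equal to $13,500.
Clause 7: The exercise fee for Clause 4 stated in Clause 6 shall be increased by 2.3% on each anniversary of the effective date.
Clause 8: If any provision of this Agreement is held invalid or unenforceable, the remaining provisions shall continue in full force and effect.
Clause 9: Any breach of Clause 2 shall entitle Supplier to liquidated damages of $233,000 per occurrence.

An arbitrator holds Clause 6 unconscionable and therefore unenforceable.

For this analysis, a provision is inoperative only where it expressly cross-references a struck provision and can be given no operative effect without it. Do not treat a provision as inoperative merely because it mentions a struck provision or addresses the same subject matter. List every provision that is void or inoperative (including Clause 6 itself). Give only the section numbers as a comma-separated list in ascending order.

6, 7

Clause 6 is struck. Clause 7 operates only by reference to Clause 6, so it falls with Clause 6. Although Clause 2 refers to Clause 6, its operative terms do not depend on Clause 6, so it remains in effect. Clause 1 mentions Clause 6 but its own obligation stands independently of Clause 6, so Clause 1 is not affected. Clause 8 is a severability clause and preserves every provision that can still be given independent effect. That leaves Clause 1, Clause 2, Clause 3, Clause 4, Clause 5, Clause 8, and Clause 9 in effect.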